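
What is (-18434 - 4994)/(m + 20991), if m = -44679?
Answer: 5857/5922 ≈ 0.98902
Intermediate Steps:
(-18434 - 4994)/(m + 20991) = (-18434 - 4994)/(-44679 + 20991) = -23428/(-23688) = -23428*(-1/23688) = 5857/5922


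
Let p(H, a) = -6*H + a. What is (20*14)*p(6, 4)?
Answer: -8960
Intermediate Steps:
p(H, a) = a - 6*H
(20*14)*p(6, 4) = (20*14)*(4 - 6*6) = 280*(4 - 36) = 280*(-32) = -8960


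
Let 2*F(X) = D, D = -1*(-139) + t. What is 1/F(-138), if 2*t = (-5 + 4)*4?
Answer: 2/137 ≈ 0.014599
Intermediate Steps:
t = -2 (t = ((-5 + 4)*4)/2 = (-1*4)/2 = (½)*(-4) = -2)
D = 137 (D = -1*(-139) - 2 = 139 - 2 = 137)
F(X) = 137/2 (F(X) = (½)*137 = 137/2)
1/F(-138) = 1/(137/2) = 2/137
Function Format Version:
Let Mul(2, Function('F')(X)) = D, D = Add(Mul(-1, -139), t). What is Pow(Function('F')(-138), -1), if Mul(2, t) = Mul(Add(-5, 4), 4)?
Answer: Rational(2, 137) ≈ 0.014599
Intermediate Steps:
t = -2 (t = Mul(Rational(1, 2), Mul(Add(-5, 4), 4)) = Mul(Rational(1, 2), Mul(-1, 4)) = Mul(Rational(1, 2), -4) = -2)
D = 137 (D = Add(Mul(-1, -139), -2) = Add(139, -2) = 137)
Function('F')(X) = Rational(137, 2) (Function('F')(X) = Mul(Rational(1, 2), 137) = Rational(137, 2))
Pow(Function('F')(-138), -1) = Pow(Rational(137, 2), -1) = Rational(2, 137)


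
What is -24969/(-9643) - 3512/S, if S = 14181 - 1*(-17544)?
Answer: 758275309/305924175 ≈ 2.4786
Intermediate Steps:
S = 31725 (S = 14181 + 17544 = 31725)
-24969/(-9643) - 3512/S = -24969/(-9643) - 3512/31725 = -24969*(-1/9643) - 3512*1/31725 = 24969/9643 - 3512/31725 = 758275309/305924175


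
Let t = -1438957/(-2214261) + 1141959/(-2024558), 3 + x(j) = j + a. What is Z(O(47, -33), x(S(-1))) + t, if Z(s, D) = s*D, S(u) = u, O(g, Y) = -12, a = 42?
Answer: -2043817662038221/4482899821638 ≈ -455.91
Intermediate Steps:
x(j) = 39 + j (x(j) = -3 + (j + 42) = -3 + (42 + j) = 39 + j)
Z(s, D) = D*s
t = 384656628707/4482899821638 (t = -1438957*(-1/2214261) + 1141959*(-1/2024558) = 1438957/2214261 - 1141959/2024558 = 384656628707/4482899821638 ≈ 0.085805)
Z(O(47, -33), x(S(-1))) + t = (39 - 1)*(-12) + 384656628707/4482899821638 = 38*(-12) + 384656628707/4482899821638 = -456 + 384656628707/4482899821638 = -2043817662038221/4482899821638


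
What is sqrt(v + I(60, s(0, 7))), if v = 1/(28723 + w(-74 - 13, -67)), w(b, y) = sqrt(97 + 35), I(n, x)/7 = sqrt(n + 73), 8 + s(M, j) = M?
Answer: sqrt(1 + 14*sqrt(4389) + 201061*sqrt(133))/sqrt(28723 + 2*sqrt(33)) ≈ 8.9849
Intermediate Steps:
s(M, j) = -8 + M
I(n, x) = 7*sqrt(73 + n) (I(n, x) = 7*sqrt(n + 73) = 7*sqrt(73 + n))
w(b, y) = 2*sqrt(33) (w(b, y) = sqrt(132) = 2*sqrt(33))
v = 1/(28723 + 2*sqrt(33)) ≈ 3.4801e-5
sqrt(v + I(60, s(0, 7))) = sqrt((28723/825010597 - 2*sqrt(33)/825010597) + 7*sqrt(73 + 60)) = sqrt((28723/825010597 - 2*sqrt(33)/825010597) + 7*sqrt(133)) = sqrt(28723/825010597 + 7*sqrt(133) - 2*sqrt(33)/825010597)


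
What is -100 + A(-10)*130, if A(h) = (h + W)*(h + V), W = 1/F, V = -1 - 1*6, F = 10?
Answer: 21779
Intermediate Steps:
V = -7 (V = -1 - 6 = -7)
W = 1/10 ≈ 0.10000
A(h) = (-7 + h)*(1/10 + h) (A(h) = (h + 1/10)*(h - 7) = (1/10 + h)*(-7 + h) = (-7 + h)*(1/10 + h))
-100 + A(-10)*130 = -100 + (-7/10 + (-10)**2 - 69/10*(-10))*130 = -100 + (-7/10 + 100 + 69)*130 = -100 + (1683/10)*130 = -100 + 21879 = 21779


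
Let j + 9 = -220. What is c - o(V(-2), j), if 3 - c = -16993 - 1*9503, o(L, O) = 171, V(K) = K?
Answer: 26328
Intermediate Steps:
j = -229 (j = -9 - 220 = -229)
c = 26499 (c = 3 - (-16993 - 1*9503) = 3 - (-16993 - 9503) = 3 - 1*(-26496) = 3 + 26496 = 26499)
c - o(V(-2), j) = 26499 - 1*171 = 26499 - 171 = 26328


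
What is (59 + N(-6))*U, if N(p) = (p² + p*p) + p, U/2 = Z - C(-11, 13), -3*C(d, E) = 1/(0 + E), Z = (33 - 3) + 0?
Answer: 292750/39 ≈ 7506.4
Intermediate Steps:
Z = 30 (Z = 30 + 0 = 30)
C(d, E) = -1/(3*E) (C(d, E) = -1/(3*(0 + E)) = -1/(3*E))
U = 2342/39 (U = 2*(30 - (-1)/(3*13)) = 2*(30 - 1*(-1/39)) = 2*(30 + 1/39) = 2*(1171/39) = 2342/39 ≈ 60.051)
N(p) = p + 2*p² (N(p) = (p² + p²) + p = 2*p² + p = p + 2*p²)
(59 + N(-6))*U = (59 - 6*(1 + 2*(-6)))*(2342/39) = (59 - 6*(1 - 12))*(2342/39) = (59 - 6*(-11))*(2342/39) = (59 + 66)*(2342/39) = 125*(2342/39) = 292750/39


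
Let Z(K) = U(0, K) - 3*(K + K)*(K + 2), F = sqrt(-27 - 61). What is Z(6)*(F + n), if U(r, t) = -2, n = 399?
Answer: -115710 - 580*I*sqrt(22) ≈ -1.1571e+5 - 2720.4*I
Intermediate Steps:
F = 2*I*sqrt(22) (F = sqrt(-88) = 2*I*sqrt(22) ≈ 9.3808*I)
Z(K) = -2 - 6*K*(2 + K) (Z(K) = -2 - 3*(K + K)*(K + 2) = -2 - 3*2*K*(2 + K) = -2 - 6*K*(2 + K))
Z(6)*(F + n) = (-2 - 12*6 - 6*6**2)*(2*I*sqrt(22) + 399) = (-2 - 72 - 6*36)*(399 + 2*I*sqrt(22)) = (-2 - 72 - 216)*(399 + 2*I*sqrt(22)) = -290*(399 + 2*I*sqrt(22)) = -115710 - 580*I*sqrt(22)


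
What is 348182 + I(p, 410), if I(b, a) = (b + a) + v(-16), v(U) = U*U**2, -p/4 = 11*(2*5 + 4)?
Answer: 343880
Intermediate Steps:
p = -616 (p = -44*(2*5 + 4) = -44*(10 + 4) = -44*14 = -4*154 = -616)
v(U) = U**3
I(b, a) = -4096 + a + b (I(b, a) = (b + a) + (-16)**3 = (a + b) - 4096 = -4096 + a + b)
348182 + I(p, 410) = 348182 + (-4096 + 410 - 616) = 348182 - 4302 = 343880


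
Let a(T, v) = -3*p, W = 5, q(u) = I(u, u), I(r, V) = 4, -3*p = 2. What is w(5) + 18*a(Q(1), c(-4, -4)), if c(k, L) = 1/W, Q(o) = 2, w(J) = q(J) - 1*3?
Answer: 37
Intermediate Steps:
p = -2/3 (p = -1/3*2 = -2/3 ≈ -0.66667)
q(u) = 4
w(J) = 1 (w(J) = 4 - 1*3 = 4 - 3 = 1)
c(k, L) = 1/5
a(T, v) = 2 (a(T, v) = -3*(-2/3) = 2)
w(5) + 18*a(Q(1), c(-4, -4)) = 1 + 18*2 = 1 + 36 = 37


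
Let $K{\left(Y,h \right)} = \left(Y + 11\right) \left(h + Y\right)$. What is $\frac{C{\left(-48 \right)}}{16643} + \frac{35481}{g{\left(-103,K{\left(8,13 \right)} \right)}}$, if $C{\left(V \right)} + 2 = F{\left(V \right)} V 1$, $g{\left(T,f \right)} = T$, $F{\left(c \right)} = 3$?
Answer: $- \frac{590525321}{1714229} \approx -344.48$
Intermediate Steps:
$K{\left(Y,h \right)} = \left(11 + Y\right) \left(Y + h\right)$
$C{\left(V \right)} = -2 + 3 V$ ($C{\left(V \right)} = -2 + 3 V 1 = -2 + 3 V$)
$\frac{C{\left(-48 \right)}}{16643} + \frac{35481}{g{\left(-103,K{\left(8,13 \right)} \right)}} = \frac{-2 + 3 \left(-48\right)}{16643} + \frac{35481}{-103} = \left(-2 - 144\right) \frac{1}{16643} + 35481 \left(- \frac{1}{103}\right) = \left(-146\right) \frac{1}{16643} - \frac{35481}{103} = - \frac{146}{16643} - \frac{35481}{103} = - \frac{590525321}{1714229}$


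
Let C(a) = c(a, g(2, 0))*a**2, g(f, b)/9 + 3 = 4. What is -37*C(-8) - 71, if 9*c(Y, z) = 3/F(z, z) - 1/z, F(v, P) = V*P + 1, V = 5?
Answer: -109777/1863 ≈ -58.925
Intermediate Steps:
F(v, P) = 1 + 5*P (F(v, P) = 5*P + 1 = 1 + 5*P)
g(f, b) = 9 (g(f, b) = -27 + 9*4 = -27 + 36 = 9)
c(Y, z) = -1/(9*z) + 1/(3*(1 + 5*z)) (c(Y, z) = (3/(1 + 5*z) - 1/z)/9 = (-1/z + 3/(1 + 5*z))/9 = -1/(9*z) + 1/(3*(1 + 5*z)))
C(a) = -19*a**2/3726 (C(a) = ((1/9)*(-1 - 2*9)/(9*(1 + 5*9)))*a**2 = ((1/9)*(1/9)*(-1 - 18)/(1 + 45))*a**2 = ((1/9)*(1/9)*(-19)/46)*a**2 = ((1/9)*(1/9)*(1/46)*(-19))*a**2 = -19*a**2/3726)
-37*C(-8) - 71 = -(-703)*(-8)**2/3726 - 71 = -(-703)*64/3726 - 71 = -37*(-608/1863) - 71 = 22496/1863 - 71 = -109777/1863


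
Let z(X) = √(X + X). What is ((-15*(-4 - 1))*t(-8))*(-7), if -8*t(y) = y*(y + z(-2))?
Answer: 4200 - 1050*I ≈ 4200.0 - 1050.0*I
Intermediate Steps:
z(X) = √2*√X (z(X) = √(2*X) = √2*√X)
t(y) = -y*(y + 2*I)/8 (t(y) = -y*(y + √2*√(-2))/8 = -y*(y + √2*(I*√2))/8 = -y*(y + 2*I)/8)
((-15*(-4 - 1))*t(-8))*(-7) = ((-15*(-4 - 1))*(-⅛*(-8)*(-8 + 2*I)))*(-7) = ((-15*(-5))*(-8 + 2*I))*(-7) = (75*(-8 + 2*I))*(-7) = (-600 + 150*I)*(-7) = 4200 - 1050*I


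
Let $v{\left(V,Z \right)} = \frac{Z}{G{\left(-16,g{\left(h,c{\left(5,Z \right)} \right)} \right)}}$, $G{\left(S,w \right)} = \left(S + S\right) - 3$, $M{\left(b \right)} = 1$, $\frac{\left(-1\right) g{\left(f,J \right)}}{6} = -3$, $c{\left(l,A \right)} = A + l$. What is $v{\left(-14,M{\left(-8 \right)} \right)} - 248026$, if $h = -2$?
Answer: $- \frac{8680911}{35} \approx -2.4803 \cdot 10^{5}$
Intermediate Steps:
$g{\left(f,J \right)} = 18$ ($g{\left(f,J \right)} = \left(-6\right) \left(-3\right) = 18$)
$G{\left(S,w \right)} = -3 + 2 S$ ($G{\left(S,w \right)} = 2 S - 3 = -3 + 2 S$)
$v{\left(V,Z \right)} = - \frac{Z}{35}$ ($v{\left(V,Z \right)} = \frac{Z}{-3 + 2 \left(-16\right)} = \frac{Z}{-3 - 32} = \frac{Z}{-35} = Z \left(- \frac{1}{35}\right) = - \frac{Z}{35}$)
$v{\left(-14,M{\left(-8 \right)} \right)} - 248026 = \left(- \frac{1}{35}\right) 1 - 248026 = - \frac{1}{35} - 248026 = - \frac{8680911}{35}$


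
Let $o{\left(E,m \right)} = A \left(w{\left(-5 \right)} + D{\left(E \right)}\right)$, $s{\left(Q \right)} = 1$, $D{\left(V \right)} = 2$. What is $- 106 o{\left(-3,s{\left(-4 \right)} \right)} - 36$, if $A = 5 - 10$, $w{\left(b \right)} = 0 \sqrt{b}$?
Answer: $1024$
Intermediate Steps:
$w{\left(b \right)} = 0$
$A = -5$ ($A = 5 - 10 = -5$)
$o{\left(E,m \right)} = -10$ ($o{\left(E,m \right)} = - 5 \left(0 + 2\right) = \left(-5\right) 2 = -10$)
$- 106 o{\left(-3,s{\left(-4 \right)} \right)} - 36 = \left(-106\right) \left(-10\right) - 36 = 1060 - 36 = 1024$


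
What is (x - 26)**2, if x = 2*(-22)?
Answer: 4900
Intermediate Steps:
x = -44
(x - 26)**2 = (-44 - 26)**2 = (-70)**2 = 4900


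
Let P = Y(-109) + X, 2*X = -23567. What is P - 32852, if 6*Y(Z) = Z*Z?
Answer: -127966/3 ≈ -42655.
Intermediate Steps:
Y(Z) = Z²/6 (Y(Z) = (Z*Z)/6 = Z²/6)
X = -23567/2 (X = (½)*(-23567) = -23567/2 ≈ -11784.)
P = -29410/3 (P = (⅙)*(-109)² - 23567/2 = (⅙)*11881 - 23567/2 = 11881/6 - 23567/2 = -29410/3 ≈ -9803.3)
P - 32852 = -29410/3 - 32852 = -127966/3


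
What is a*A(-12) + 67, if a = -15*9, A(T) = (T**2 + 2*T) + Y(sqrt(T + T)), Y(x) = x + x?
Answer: -16133 - 540*I*sqrt(6) ≈ -16133.0 - 1322.7*I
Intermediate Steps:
Y(x) = 2*x
A(T) = T**2 + 2*T + 2*sqrt(2)*sqrt(T) (A(T) = (T**2 + 2*T) + 2*sqrt(T + T) = (T**2 + 2*T) + 2*sqrt(2*T) = (T**2 + 2*T) + 2*(sqrt(2)*sqrt(T)) = (T**2 + 2*T) + 2*sqrt(2)*sqrt(T) = T**2 + 2*T + 2*sqrt(2)*sqrt(T))
a = -135
a*A(-12) + 67 = -135*((-12)**2 + 2*(-12) + 2*sqrt(2)*sqrt(-12)) + 67 = -135*(144 - 24 + 2*sqrt(2)*(2*I*sqrt(3))) + 67 = -135*(144 - 24 + 4*I*sqrt(6)) + 67 = -135*(120 + 4*I*sqrt(6)) + 67 = (-16200 - 540*I*sqrt(6)) + 67 = -16133 - 540*I*sqrt(6)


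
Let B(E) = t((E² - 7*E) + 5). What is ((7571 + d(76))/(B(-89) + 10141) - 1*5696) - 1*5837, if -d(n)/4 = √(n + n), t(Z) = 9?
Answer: -117052379/10150 - 4*√38/5075 ≈ -11532.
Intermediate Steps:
B(E) = 9
d(n) = -4*√2*√n (d(n) = -4*√(n + n) = -4*√2*√n)
((7571 + d(76))/(B(-89) + 10141) - 1*5696) - 1*5837 = ((7571 - 4*√2*√76)/(9 + 10141) - 1*5696) - 1*5837 = ((7571 - 4*√2*2*√19)/10150 - 5696) - 5837 = ((7571 - 8*√38)*(1/10150) - 5696) - 5837 = ((7571/10150 - 4*√38/5075) - 5696) - 5837 = (-57806829/10150 - 4*√38/5075) - 5837 = -117052379/10150 - 4*√38/5075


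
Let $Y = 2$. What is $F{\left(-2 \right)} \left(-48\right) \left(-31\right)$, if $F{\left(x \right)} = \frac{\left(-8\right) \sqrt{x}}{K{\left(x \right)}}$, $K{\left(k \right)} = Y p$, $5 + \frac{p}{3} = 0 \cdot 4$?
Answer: $\frac{1984 i \sqrt{2}}{5} \approx 561.16 i$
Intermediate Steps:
$p = -15$ ($p = -15 + 3 \cdot 0 \cdot 4 = -15 + 3 \cdot 0 = -15 + 0 = -15$)
$K{\left(k \right)} = -30$ ($K{\left(k \right)} = 2 \left(-15\right) = -30$)
$F{\left(x \right)} = \frac{4 \sqrt{x}}{15}$ ($F{\left(x \right)} = \frac{\left(-8\right) \sqrt{x}}{-30} = - 8 \sqrt{x} \left(- \frac{1}{30}\right) = \frac{4 \sqrt{x}}{15}$)
$F{\left(-2 \right)} \left(-48\right) \left(-31\right) = \frac{4 \sqrt{-2}}{15} \left(-48\right) \left(-31\right) = \frac{4 i \sqrt{2}}{15} \left(-48\right) \left(-31\right) = - \frac{64 i \sqrt{2}}{5} \left(-31\right) = \frac{1984 i \sqrt{2}}{5}$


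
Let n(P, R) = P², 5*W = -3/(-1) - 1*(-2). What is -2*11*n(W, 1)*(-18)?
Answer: 396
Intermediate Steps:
W = 1 (W = (-3/(-1) - 1*(-2))/5 = (-3*(-1) + 2)/5 = (3 + 2)/5 = (⅕)*5 = 1)
-2*11*n(W, 1)*(-18) = -2*11*1²*(-18) = -2*11*1*(-18) = -22*(-18) = -2*(-198) = 396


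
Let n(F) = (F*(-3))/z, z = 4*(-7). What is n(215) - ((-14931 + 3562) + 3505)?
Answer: 220837/28 ≈ 7887.0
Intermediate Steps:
z = -28
n(F) = 3*F/28 (n(F) = (F*(-3))/(-28) = -3*F*(-1/28) = 3*F/28)
n(215) - ((-14931 + 3562) + 3505) = (3/28)*215 - ((-14931 + 3562) + 3505) = 645/28 - (-11369 + 3505) = 645/28 - 1*(-7864) = 645/28 + 7864 = 220837/28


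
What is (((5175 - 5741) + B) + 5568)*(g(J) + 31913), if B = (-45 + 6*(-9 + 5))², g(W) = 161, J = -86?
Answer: 313138462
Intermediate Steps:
B = 4761 (B = (-45 + 6*(-4))² = (-45 - 24)² = (-69)² = 4761)
(((5175 - 5741) + B) + 5568)*(g(J) + 31913) = (((5175 - 5741) + 4761) + 5568)*(161 + 31913) = ((-566 + 4761) + 5568)*32074 = (4195 + 5568)*32074 = 9763*32074 = 313138462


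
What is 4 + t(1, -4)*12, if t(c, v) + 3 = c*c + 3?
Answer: 16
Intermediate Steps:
t(c, v) = c² (t(c, v) = -3 + (c*c + 3) = -3 + (c² + 3) = -3 + (3 + c²) = c²)
4 + t(1, -4)*12 = 4 + 1²*12 = 4 + 1*12 = 4 + 12 = 16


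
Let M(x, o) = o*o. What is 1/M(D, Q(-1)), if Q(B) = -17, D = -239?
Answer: 1/289 ≈ 0.0034602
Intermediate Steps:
M(x, o) = o²
1/M(D, Q(-1)) = 1/((-17)²) = 1/289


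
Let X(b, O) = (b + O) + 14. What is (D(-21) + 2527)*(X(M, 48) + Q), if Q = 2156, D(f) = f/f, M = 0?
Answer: 5607104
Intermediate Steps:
D(f) = 1
X(b, O) = 14 + O + b (X(b, O) = (O + b) + 14 = 14 + O + b)
(D(-21) + 2527)*(X(M, 48) + Q) = (1 + 2527)*((14 + 48 + 0) + 2156) = 2528*(62 + 2156) = 2528*2218 = 5607104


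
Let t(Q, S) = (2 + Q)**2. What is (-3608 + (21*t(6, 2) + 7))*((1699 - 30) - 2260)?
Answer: 1333887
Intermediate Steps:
(-3608 + (21*t(6, 2) + 7))*((1699 - 30) - 2260) = (-3608 + (21*(2 + 6)**2 + 7))*((1699 - 30) - 2260) = (-3608 + (21*8**2 + 7))*(1669 - 2260) = (-3608 + (21*64 + 7))*(-591) = (-3608 + (1344 + 7))*(-591) = (-3608 + 1351)*(-591) = -2257*(-591) = 1333887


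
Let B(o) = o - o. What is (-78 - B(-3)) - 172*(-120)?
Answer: 20562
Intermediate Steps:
B(o) = 0
(-78 - B(-3)) - 172*(-120) = (-78 - 1*0) - 172*(-120) = (-78 + 0) + 20640 = -78 + 20640 = 20562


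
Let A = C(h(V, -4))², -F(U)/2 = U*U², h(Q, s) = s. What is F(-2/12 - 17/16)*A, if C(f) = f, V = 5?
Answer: 205379/3456 ≈ 59.427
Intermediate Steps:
F(U) = -2*U³ (F(U) = -2*U*U² = -2*U³)
A = 16 (A = (-4)² = 16)
F(-2/12 - 17/16)*A = -2*(-2/12 - 17/16)³*16 = -2*(-2*1/12 - 17*1/16)³*16 = -2*(-⅙ - 17/16)³*16 = -2*(-59/48)³*16 = -2*(-205379/110592)*16 = (205379/55296)*16 = 205379/3456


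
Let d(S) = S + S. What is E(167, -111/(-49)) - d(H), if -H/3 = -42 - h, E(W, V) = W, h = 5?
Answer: -115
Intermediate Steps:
H = 141 (H = -3*(-42 - 1*5) = -3*(-42 - 5) = -3*(-47) = 141)
d(S) = 2*S
E(167, -111/(-49)) - d(H) = 167 - 2*141 = 167 - 1*282 = 167 - 282 = -115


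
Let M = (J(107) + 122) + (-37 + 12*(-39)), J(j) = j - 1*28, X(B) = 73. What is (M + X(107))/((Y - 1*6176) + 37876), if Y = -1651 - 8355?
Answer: -231/21694 ≈ -0.010648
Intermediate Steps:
J(j) = -28 + j (J(j) = j - 28 = -28 + j)
Y = -10006
M = -304 (M = ((-28 + 107) + 122) + (-37 + 12*(-39)) = (79 + 122) + (-37 - 468) = 201 - 505 = -304)
(M + X(107))/((Y - 1*6176) + 37876) = (-304 + 73)/((-10006 - 1*6176) + 37876) = -231/((-10006 - 6176) + 37876) = -231/(-16182 + 37876) = -231/21694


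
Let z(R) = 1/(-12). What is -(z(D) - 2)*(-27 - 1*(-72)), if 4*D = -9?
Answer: 375/4 ≈ 93.750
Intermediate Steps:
D = -9/4 (D = (¼)*(-9) = -9/4 ≈ -2.2500)
z(R) = -1/12
-(z(D) - 2)*(-27 - 1*(-72)) = -(-1/12 - 2)*(-27 - 1*(-72)) = -(-25)*(-27 + 72)/12 = -(-25)*45/12 = -1*(-375/4) = 375/4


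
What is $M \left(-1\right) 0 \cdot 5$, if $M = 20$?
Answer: $0$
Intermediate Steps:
$M \left(-1\right) 0 \cdot 5 = 20 \left(-1\right) 0 \cdot 5 = \left(-20\right) 0 = 0$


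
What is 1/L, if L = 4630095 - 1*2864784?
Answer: 1/1765311 ≈ 5.6647e-7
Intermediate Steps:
L = 1765311 (L = 4630095 - 2864784 = 1765311)
1/L = 1/1765311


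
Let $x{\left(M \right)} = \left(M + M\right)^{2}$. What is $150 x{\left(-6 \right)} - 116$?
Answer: $21484$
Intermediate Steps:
$x{\left(M \right)} = 4 M^{2}$ ($x{\left(M \right)} = \left(2 M\right)^{2} = 4 M^{2}$)
$150 x{\left(-6 \right)} - 116 = 150 \cdot 4 \left(-6\right)^{2} - 116 = 150 \cdot 4 \cdot 36 - 116 = 150 \cdot 144 - 116 = 21600 - 116 = 21484$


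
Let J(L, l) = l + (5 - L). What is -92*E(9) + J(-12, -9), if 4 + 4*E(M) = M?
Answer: -107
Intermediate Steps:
E(M) = -1 + M/4
J(L, l) = 5 + l - L
-92*E(9) + J(-12, -9) = -92*(-1 + (¼)*9) + (5 - 9 - 1*(-12)) = -92*(-1 + 9/4) + (5 - 9 + 12) = -92*5/4 + 8 = -115 + 8 = -107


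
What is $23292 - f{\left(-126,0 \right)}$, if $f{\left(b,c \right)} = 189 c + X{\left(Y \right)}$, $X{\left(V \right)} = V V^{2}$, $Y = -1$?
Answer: $23293$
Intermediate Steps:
$X{\left(V \right)} = V^{3}$
$f{\left(b,c \right)} = -1 + 189 c$ ($f{\left(b,c \right)} = 189 c + \left(-1\right)^{3} = 189 c - 1 = -1 + 189 c$)
$23292 - f{\left(-126,0 \right)} = 23292 - \left(-1 + 189 \cdot 0\right) = 23292 - \left(-1 + 0\right) = 23292 - -1 = 23292 + 1 = 23293$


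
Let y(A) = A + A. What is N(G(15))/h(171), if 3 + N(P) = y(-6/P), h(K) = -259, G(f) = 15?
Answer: 19/1295 ≈ 0.014672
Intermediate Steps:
y(A) = 2*A
N(P) = -3 - 12/P (N(P) = -3 + 2*(-6/P) = -3 - 12/P)
N(G(15))/h(171) = (-3 - 12/15)/(-259) = (-3 - 12*1/15)*(-1/259) = (-3 - ⅘)*(-1/259) = -19/5*(-1/259) = 19/1295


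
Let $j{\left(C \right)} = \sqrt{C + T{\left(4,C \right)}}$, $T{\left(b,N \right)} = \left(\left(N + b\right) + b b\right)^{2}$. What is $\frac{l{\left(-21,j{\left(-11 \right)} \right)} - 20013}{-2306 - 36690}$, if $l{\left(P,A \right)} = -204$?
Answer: $\frac{20217}{38996} \approx 0.51844$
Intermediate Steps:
$T{\left(b,N \right)} = \left(N + b + b^{2}\right)^{2}$ ($T{\left(b,N \right)} = \left(\left(N + b\right) + b^{2}\right)^{2} = \left(N + b + b^{2}\right)^{2}$)
$j{\left(C \right)} = \sqrt{C + \left(20 + C\right)^{2}}$ ($j{\left(C \right)} = \sqrt{C + \left(C + 4 + 4^{2}\right)^{2}} = \sqrt{C + \left(C + 4 + 16\right)^{2}} = \sqrt{C + \left(20 + C\right)^{2}}$)
$\frac{l{\left(-21,j{\left(-11 \right)} \right)} - 20013}{-2306 - 36690} = \frac{-204 - 20013}{-2306 - 36690} = - \frac{20217}{-38996} = \left(-20217\right) \left(- \frac{1}{38996}\right) = \frac{20217}{38996}$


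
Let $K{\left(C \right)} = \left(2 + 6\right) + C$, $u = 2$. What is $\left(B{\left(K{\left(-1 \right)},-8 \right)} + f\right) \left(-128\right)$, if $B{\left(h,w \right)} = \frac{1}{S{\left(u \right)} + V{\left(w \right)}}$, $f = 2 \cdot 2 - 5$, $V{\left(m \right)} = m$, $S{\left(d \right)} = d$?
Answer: $\frac{448}{3} \approx 149.33$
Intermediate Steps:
$f = -1$ ($f = 4 - 5 = -1$)
$K{\left(C \right)} = 8 + C$
$B{\left(h,w \right)} = \frac{1}{2 + w}$
$\left(B{\left(K{\left(-1 \right)},-8 \right)} + f\right) \left(-128\right) = \left(\frac{1}{2 - 8} - 1\right) \left(-128\right) = \left(\frac{1}{-6} - 1\right) \left(-128\right) = \left(- \frac{1}{6} - 1\right) \left(-128\right) = \left(- \frac{7}{6}\right) \left(-128\right) = \frac{448}{3}$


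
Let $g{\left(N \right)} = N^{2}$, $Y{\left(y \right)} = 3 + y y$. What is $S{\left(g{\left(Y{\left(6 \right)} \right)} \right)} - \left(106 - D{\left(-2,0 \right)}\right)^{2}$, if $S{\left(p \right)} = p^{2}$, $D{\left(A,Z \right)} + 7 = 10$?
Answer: $2302832$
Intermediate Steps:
$D{\left(A,Z \right)} = 3$ ($D{\left(A,Z \right)} = -7 + 10 = 3$)
$Y{\left(y \right)} = 3 + y^{2}$
$S{\left(g{\left(Y{\left(6 \right)} \right)} \right)} - \left(106 - D{\left(-2,0 \right)}\right)^{2} = \left(\left(3 + 6^{2}\right)^{2}\right)^{2} - \left(106 - 3\right)^{2} = \left(\left(3 + 36\right)^{2}\right)^{2} - \left(106 - 3\right)^{2} = \left(39^{2}\right)^{2} - 103^{2} = 1521^{2} - 10609 = 2313441 - 10609 = 2302832$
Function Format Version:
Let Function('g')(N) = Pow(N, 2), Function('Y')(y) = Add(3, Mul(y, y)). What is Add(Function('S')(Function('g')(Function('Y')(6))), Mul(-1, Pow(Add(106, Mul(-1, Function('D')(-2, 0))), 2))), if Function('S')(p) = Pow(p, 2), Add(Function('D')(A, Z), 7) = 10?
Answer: 2302832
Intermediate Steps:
Function('D')(A, Z) = 3 (Function('D')(A, Z) = Add(-7, 10) = 3)
Function('Y')(y) = Add(3, Pow(y, 2))
Add(Function('S')(Function('g')(Function('Y')(6))), Mul(-1, Pow(Add(106, Mul(-1, Function('D')(-2, 0))), 2))) = Add(Pow(Pow(Add(3, Pow(6, 2)), 2), 2), Mul(-1, Pow(Add(106, Mul(-1, 3)), 2))) = Add(Pow(Pow(Add(3, 36), 2), 2), Mul(-1, Pow(Add(106, -3), 2))) = Add(Pow(Pow(39, 2), 2), Mul(-1, Pow(103, 2))) = Add(Pow(1521, 2), Mul(-1, 10609)) = Add(2313441, -10609) = 2302832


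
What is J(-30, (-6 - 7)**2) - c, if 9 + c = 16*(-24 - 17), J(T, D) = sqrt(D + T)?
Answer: 665 + sqrt(139) ≈ 676.79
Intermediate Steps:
c = -665 (c = -9 + 16*(-24 - 17) = -9 + 16*(-41) = -9 - 656 = -665)
J(-30, (-6 - 7)**2) - c = sqrt((-6 - 7)**2 - 30) - 1*(-665) = sqrt((-13)**2 - 30) + 665 = sqrt(169 - 30) + 665 = sqrt(139) + 665 = 665 + sqrt(139)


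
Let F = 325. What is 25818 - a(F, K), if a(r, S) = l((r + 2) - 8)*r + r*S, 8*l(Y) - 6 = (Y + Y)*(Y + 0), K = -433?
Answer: -8101782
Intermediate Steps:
l(Y) = ¾ + Y²/4 (l(Y) = ¾ + ((Y + Y)*(Y + 0))/8 = ¾ + ((2*Y)*Y)/8 = ¾ + (2*Y²)/8 = ¾ + Y²/4)
a(r, S) = S*r + r*(¾ + (-6 + r)²/4) (a(r, S) = (¾ + ((r + 2) - 8)²/4)*r + r*S = (¾ + ((2 + r) - 8)²/4)*r + S*r = (¾ + (-6 + r)²/4)*r + S*r = r*(¾ + (-6 + r)²/4) + S*r = S*r + r*(¾ + (-6 + r)²/4))
25818 - a(F, K) = 25818 - 325*(3 + (-6 + 325)² + 4*(-433))/4 = 25818 - 325*(3 + 319² - 1732)/4 = 25818 - 325*(3 + 101761 - 1732)/4 = 25818 - 325*100032/4 = 25818 - 1*8127600 = 25818 - 8127600 = -8101782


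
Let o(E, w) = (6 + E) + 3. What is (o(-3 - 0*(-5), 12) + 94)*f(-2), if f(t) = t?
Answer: -200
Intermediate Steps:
o(E, w) = 9 + E
(o(-3 - 0*(-5), 12) + 94)*f(-2) = ((9 + (-3 - 0*(-5))) + 94)*(-2) = ((9 + (-3 - 1*0)) + 94)*(-2) = ((9 + (-3 + 0)) + 94)*(-2) = ((9 - 3) + 94)*(-2) = (6 + 94)*(-2) = 100*(-2) = -200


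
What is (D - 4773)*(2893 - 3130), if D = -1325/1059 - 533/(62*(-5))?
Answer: 123775183367/109430 ≈ 1.1311e+6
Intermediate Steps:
D = 153697/328290 (D = -1325*1/1059 - 533/(-310) = -1325/1059 - 533*(-1/310) = -1325/1059 + 533/310 = 153697/328290 ≈ 0.46817)
(D - 4773)*(2893 - 3130) = (153697/328290 - 4773)*(2893 - 3130) = -1566774473/328290*(-237) = 123775183367/109430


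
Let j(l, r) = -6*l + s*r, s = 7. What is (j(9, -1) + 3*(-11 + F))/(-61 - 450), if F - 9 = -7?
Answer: 88/511 ≈ 0.17221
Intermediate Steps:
F = 2 (F = 9 - 7 = 2)
j(l, r) = -6*l + 7*r
(j(9, -1) + 3*(-11 + F))/(-61 - 450) = ((-6*9 + 7*(-1)) + 3*(-11 + 2))/(-61 - 450) = ((-54 - 7) + 3*(-9))/(-511) = (-61 - 27)*(-1/511) = -88*(-1/511) = 88/511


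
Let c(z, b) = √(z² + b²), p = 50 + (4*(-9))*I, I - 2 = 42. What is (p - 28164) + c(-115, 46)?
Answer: -29698 + 23*√29 ≈ -29574.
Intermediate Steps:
I = 44 (I = 2 + 42 = 44)
p = -1534 (p = 50 + (4*(-9))*44 = 50 - 36*44 = 50 - 1584 = -1534)
c(z, b) = √(b² + z²)
(p - 28164) + c(-115, 46) = (-1534 - 28164) + √(46² + (-115)²) = -29698 + √(2116 + 13225) = -29698 + √15341 = -29698 + 23*√29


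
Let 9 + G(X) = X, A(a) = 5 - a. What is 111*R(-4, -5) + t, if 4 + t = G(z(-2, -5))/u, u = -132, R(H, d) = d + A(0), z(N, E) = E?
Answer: -257/66 ≈ -3.8939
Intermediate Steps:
G(X) = -9 + X
R(H, d) = 5 + d (R(H, d) = d + (5 - 1*0) = d + (5 + 0) = d + 5 = 5 + d)
t = -257/66 (t = -4 + (-9 - 5)/(-132) = -4 - 14*(-1/132) = -4 + 7/66 = -257/66 ≈ -3.8939)
111*R(-4, -5) + t = 111*(5 - 5) - 257/66 = 111*0 - 257/66 = 0 - 257/66 = -257/66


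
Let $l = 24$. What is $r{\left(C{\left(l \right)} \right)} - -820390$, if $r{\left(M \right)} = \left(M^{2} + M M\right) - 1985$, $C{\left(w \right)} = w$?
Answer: $819557$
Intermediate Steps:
$r{\left(M \right)} = -1985 + 2 M^{2}$ ($r{\left(M \right)} = \left(M^{2} + M^{2}\right) - 1985 = 2 M^{2} - 1985 = -1985 + 2 M^{2}$)
$r{\left(C{\left(l \right)} \right)} - -820390 = \left(-1985 + 2 \cdot 24^{2}\right) - -820390 = \left(-1985 + 2 \cdot 576\right) + 820390 = \left(-1985 + 1152\right) + 820390 = -833 + 820390 = 819557$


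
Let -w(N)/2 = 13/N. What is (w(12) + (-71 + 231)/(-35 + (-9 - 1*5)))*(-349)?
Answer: 557353/294 ≈ 1895.8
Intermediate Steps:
w(N) = -26/N
(w(12) + (-71 + 231)/(-35 + (-9 - 1*5)))*(-349) = (-26/12 + (-71 + 231)/(-35 + (-9 - 1*5)))*(-349) = (-26*1/12 + 160/(-35 + (-9 - 5)))*(-349) = (-13/6 + 160/(-35 - 14))*(-349) = (-13/6 + 160/(-49))*(-349) = (-13/6 + 160*(-1/49))*(-349) = (-13/6 - 160/49)*(-349) = -1597/294*(-349) = 557353/294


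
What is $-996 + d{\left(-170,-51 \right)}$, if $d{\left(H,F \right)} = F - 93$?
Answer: $-1140$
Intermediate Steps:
$d{\left(H,F \right)} = -93 + F$
$-996 + d{\left(-170,-51 \right)} = -996 - 144 = -1140$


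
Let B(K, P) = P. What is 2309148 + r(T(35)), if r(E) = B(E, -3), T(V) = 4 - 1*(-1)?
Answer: 2309145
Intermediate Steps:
T(V) = 5 (T(V) = 4 + 1 = 5)
r(E) = -3
2309148 + r(T(35)) = 2309148 - 3 = 2309145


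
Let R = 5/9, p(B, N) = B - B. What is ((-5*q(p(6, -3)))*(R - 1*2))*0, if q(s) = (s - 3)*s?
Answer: 0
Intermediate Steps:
p(B, N) = 0
R = 5/9 (R = 5*(1/9) = 5/9 ≈ 0.55556)
q(s) = s*(-3 + s) (q(s) = (-3 + s)*s = s*(-3 + s))
((-5*q(p(6, -3)))*(R - 1*2))*0 = ((-0*(-3 + 0))*(5/9 - 1*2))*0 = ((-0*(-3))*(5/9 - 2))*0 = (-5*0*(-13/9))*0 = (0*(-13/9))*0 = 0*0 = 0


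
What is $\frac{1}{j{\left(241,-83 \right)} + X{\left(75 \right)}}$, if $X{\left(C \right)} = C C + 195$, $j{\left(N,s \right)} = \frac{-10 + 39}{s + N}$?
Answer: $\frac{158}{919589} \approx 0.00017182$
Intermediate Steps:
$j{\left(N,s \right)} = \frac{29}{N + s}$
$X{\left(C \right)} = 195 + C^{2}$ ($X{\left(C \right)} = C^{2} + 195 = 195 + C^{2}$)
$\frac{1}{j{\left(241,-83 \right)} + X{\left(75 \right)}} = \frac{1}{\frac{29}{241 - 83} + \left(195 + 75^{2}\right)} = \frac{1}{\frac{29}{158} + \left(195 + 5625\right)} = \frac{1}{29 \cdot \frac{1}{158} + 5820} = \frac{1}{\frac{29}{158} + 5820} = \frac{1}{\frac{919589}{158}} = \frac{158}{919589}$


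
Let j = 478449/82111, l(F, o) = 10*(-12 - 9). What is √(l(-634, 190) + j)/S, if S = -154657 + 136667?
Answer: -I*√1376579501571/1477176890 ≈ -0.00079427*I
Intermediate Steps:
l(F, o) = -210 (l(F, o) = 10*(-21) = -210)
j = 478449/82111 (j = 478449*(1/82111) = 478449/82111 ≈ 5.8269)
S = -17990
√(l(-634, 190) + j)/S = √(-210 + 478449/82111)/(-17990) = √(-16764861/82111)*(-1/17990) = (I*√1376579501571/82111)*(-1/17990) = -I*√1376579501571/1477176890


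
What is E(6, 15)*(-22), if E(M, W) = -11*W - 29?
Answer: 4268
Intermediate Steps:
E(M, W) = -29 - 11*W
E(6, 15)*(-22) = (-29 - 11*15)*(-22) = (-29 - 165)*(-22) = -194*(-22) = 4268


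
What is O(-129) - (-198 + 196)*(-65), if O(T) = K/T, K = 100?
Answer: -16870/129 ≈ -130.78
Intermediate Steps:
O(T) = 100/T
O(-129) - (-198 + 196)*(-65) = 100/(-129) - (-198 + 196)*(-65) = 100*(-1/129) - (-2)*(-65) = -100/129 - 1*130 = -100/129 - 130 = -16870/129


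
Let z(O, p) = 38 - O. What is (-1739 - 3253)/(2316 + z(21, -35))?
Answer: -4992/2333 ≈ -2.1397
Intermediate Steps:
(-1739 - 3253)/(2316 + z(21, -35)) = (-1739 - 3253)/(2316 + (38 - 1*21)) = -4992/(2316 + (38 - 21)) = -4992/(2316 + 17) = -4992/2333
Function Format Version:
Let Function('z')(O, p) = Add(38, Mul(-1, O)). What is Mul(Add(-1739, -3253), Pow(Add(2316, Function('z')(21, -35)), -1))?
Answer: Rational(-4992, 2333) ≈ -2.1397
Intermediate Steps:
Mul(Add(-1739, -3253), Pow(Add(2316, Function('z')(21, -35)), -1)) = Mul(Add(-1739, -3253), Pow(Add(2316, Add(38, Mul(-1, 21))), -1)) = Mul(-4992, Pow(Add(2316, Add(38, -21)), -1)) = Mul(-4992, Pow(Add(2316, 17), -1)) = Mul(-4992, Pow(2333, -1)) = Mul(-4992, Rational(1, 2333)) = Rational(-4992, 2333)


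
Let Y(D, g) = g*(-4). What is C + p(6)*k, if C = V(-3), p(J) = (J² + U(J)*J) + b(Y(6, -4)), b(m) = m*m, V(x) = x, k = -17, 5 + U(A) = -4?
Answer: -4049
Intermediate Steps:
U(A) = -9 (U(A) = -5 - 4 = -9)
Y(D, g) = -4*g
b(m) = m²
p(J) = 256 + J² - 9*J (p(J) = (J² - 9*J) + (-4*(-4))² = (J² - 9*J) + 16² = (J² - 9*J) + 256 = 256 + J² - 9*J)
C = -3
C + p(6)*k = -3 + (256 + 6² - 9*6)*(-17) = -3 + (256 + 36 - 54)*(-17) = -3 + 238*(-17) = -3 - 4046 = -4049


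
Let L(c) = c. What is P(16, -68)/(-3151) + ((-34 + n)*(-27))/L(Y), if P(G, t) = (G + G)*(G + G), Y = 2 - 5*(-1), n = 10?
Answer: 2034680/22057 ≈ 92.246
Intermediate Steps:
Y = 7 (Y = 2 + 5 = 7)
P(G, t) = 4*G² (P(G, t) = (2*G)*(2*G) = 4*G²)
P(16, -68)/(-3151) + ((-34 + n)*(-27))/L(Y) = (4*16²)/(-3151) + ((-34 + 10)*(-27))/7 = (4*256)*(-1/3151) - 24*(-27)*(⅐) = 1024*(-1/3151) + 648*(⅐) = -1024/3151 + 648/7 = 2034680/22057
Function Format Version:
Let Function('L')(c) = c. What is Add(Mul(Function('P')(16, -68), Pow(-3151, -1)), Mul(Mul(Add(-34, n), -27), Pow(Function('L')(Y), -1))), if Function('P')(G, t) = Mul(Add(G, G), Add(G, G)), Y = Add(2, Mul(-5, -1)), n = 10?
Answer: Rational(2034680, 22057) ≈ 92.246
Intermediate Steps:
Y = 7 (Y = Add(2, 5) = 7)
Function('P')(G, t) = Mul(4, Pow(G, 2)) (Function('P')(G, t) = Mul(Mul(2, G), Mul(2, G)) = Mul(4, Pow(G, 2)))
Add(Mul(Function('P')(16, -68), Pow(-3151, -1)), Mul(Mul(Add(-34, n), -27), Pow(Function('L')(Y), -1))) = Add(Mul(Mul(4, Pow(16, 2)), Pow(-3151, -1)), Mul(Mul(Add(-34, 10), -27), Pow(7, -1))) = Add(Mul(Mul(4, 256), Rational(-1, 3151)), Mul(Mul(-24, -27), Rational(1, 7))) = Add(Mul(1024, Rational(-1, 3151)), Mul(648, Rational(1, 7))) = Add(Rational(-1024, 3151), Rational(648, 7)) = Rational(2034680, 22057)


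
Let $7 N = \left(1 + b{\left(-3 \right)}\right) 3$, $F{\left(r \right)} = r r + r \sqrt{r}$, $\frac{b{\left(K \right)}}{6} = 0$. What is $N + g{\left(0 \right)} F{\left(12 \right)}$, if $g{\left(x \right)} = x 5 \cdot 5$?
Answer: $\frac{3}{7} \approx 0.42857$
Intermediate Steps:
$b{\left(K \right)} = 0$ ($b{\left(K \right)} = 6 \cdot 0 = 0$)
$g{\left(x \right)} = 25 x$ ($g{\left(x \right)} = 5 x 5 = 25 x$)
$F{\left(r \right)} = r^{2} + r^{\frac{3}{2}}$
$N = \frac{3}{7}$ ($N = \frac{\left(1 + 0\right) 3}{7} = \frac{1 \cdot 3}{7} = \frac{1}{7} \cdot 3 = \frac{3}{7} \approx 0.42857$)
$N + g{\left(0 \right)} F{\left(12 \right)} = \frac{3}{7} + 25 \cdot 0 \left(12^{2} + 12^{\frac{3}{2}}\right) = \frac{3}{7} + 0 \left(144 + 24 \sqrt{3}\right) = \frac{3}{7} + 0 = \frac{3}{7}$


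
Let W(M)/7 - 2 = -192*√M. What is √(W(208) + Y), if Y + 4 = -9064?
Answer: √(-9054 - 5376*√13) ≈ 168.63*I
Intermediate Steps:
Y = -9068 (Y = -4 - 9064 = -9068)
W(M) = 14 - 1344*√M (W(M) = 14 + 7*(-192*√M) = 14 - 1344*√M)
√(W(208) + Y) = √((14 - 5376*√13) - 9068) = √(-9054 - 5376*√13)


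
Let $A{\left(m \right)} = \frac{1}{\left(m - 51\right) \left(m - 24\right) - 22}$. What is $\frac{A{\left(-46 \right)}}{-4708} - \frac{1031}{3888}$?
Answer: $- \frac{228135583}{860321088} \approx -0.26517$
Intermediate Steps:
$A{\left(m \right)} = \frac{1}{-22 + \left(-51 + m\right) \left(-24 + m\right)}$ ($A{\left(m \right)} = \frac{1}{\left(-51 + m\right) \left(-24 + m\right) - 22} = \frac{1}{-22 + \left(-51 + m\right) \left(-24 + m\right)}$)
$\frac{A{\left(-46 \right)}}{-4708} - \frac{1031}{3888} = \frac{1}{\left(1202 + \left(-46\right)^{2} - -3450\right) \left(-4708\right)} - \frac{1031}{3888} = \frac{1}{1202 + 2116 + 3450} \left(- \frac{1}{4708}\right) - \frac{1031}{3888} = \frac{1}{6768} \left(- \frac{1}{4708}\right) - \frac{1031}{3888} = - \frac{1}{31863744} - \frac{1031}{3888} = - \frac{228135583}{860321088}$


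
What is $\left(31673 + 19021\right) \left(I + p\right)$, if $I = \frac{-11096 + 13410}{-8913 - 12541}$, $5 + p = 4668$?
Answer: $\frac{149156192808}{631} \approx 2.3638 \cdot 10^{8}$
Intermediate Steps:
$p = 4663$ ($p = -5 + 4668 = 4663$)
$I = - \frac{1157}{10727}$ ($I = \frac{2314}{-21454} = 2314 \left(- \frac{1}{21454}\right) = - \frac{1157}{10727} \approx -0.10786$)
$\left(31673 + 19021\right) \left(I + p\right) = \left(31673 + 19021\right) \left(- \frac{1157}{10727} + 4663\right) = 50694 \cdot \frac{50018844}{10727} = \frac{149156192808}{631}$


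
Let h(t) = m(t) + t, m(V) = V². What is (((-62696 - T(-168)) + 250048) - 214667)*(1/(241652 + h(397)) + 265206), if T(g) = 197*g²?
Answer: -592222579703163207/399658 ≈ -1.4818e+12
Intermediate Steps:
h(t) = t + t² (h(t) = t² + t = t + t²)
(((-62696 - T(-168)) + 250048) - 214667)*(1/(241652 + h(397)) + 265206) = (((-62696 - 197*(-168)²) + 250048) - 214667)*(1/(241652 + 397*(1 + 397)) + 265206) = (((-62696 - 197*28224) + 250048) - 214667)*(1/(241652 + 397*398) + 265206) = (((-62696 - 1*5560128) + 250048) - 214667)*(1/(241652 + 158006) + 265206) = (((-62696 - 5560128) + 250048) - 214667)*(1/399658 + 265206) = ((-5622824 + 250048) - 214667)*(1/399658 + 265206) = (-5372776 - 214667)*(105991699549/399658) = -5587443*105991699549/399658 = -592222579703163207/399658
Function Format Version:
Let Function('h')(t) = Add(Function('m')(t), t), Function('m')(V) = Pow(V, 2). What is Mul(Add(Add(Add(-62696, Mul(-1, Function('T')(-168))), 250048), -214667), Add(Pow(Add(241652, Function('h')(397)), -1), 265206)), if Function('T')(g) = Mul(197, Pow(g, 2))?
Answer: Rational(-592222579703163207, 399658) ≈ -1.4818e+12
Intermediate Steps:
Function('h')(t) = Add(t, Pow(t, 2)) (Function('h')(t) = Add(Pow(t, 2), t) = Add(t, Pow(t, 2)))
Mul(Add(Add(Add(-62696, Mul(-1, Function('T')(-168))), 250048), -214667), Add(Pow(Add(241652, Function('h')(397)), -1), 265206)) = Mul(Add(Add(Add(-62696, Mul(-1, Mul(197, Pow(-168, 2)))), 250048), -214667), Add(Pow(Add(241652, Mul(397, Add(1, 397))), -1), 265206)) = Mul(Add(Add(Add(-62696, Mul(-1, Mul(197, 28224))), 250048), -214667), Add(Pow(Add(241652, Mul(397, 398)), -1), 265206)) = Mul(Add(Add(Add(-62696, Mul(-1, 5560128)), 250048), -214667), Add(Pow(Add(241652, 158006), -1), 265206)) = Mul(Add(Add(Add(-62696, -5560128), 250048), -214667), Add(Pow(399658, -1), 265206)) = Mul(Add(Add(-5622824, 250048), -214667), Add(Rational(1, 399658), 265206)) = Mul(Add(-5372776, -214667), Rational(105991699549, 399658)) = Mul(-5587443, Rational(105991699549, 399658)) = Rational(-592222579703163207, 399658)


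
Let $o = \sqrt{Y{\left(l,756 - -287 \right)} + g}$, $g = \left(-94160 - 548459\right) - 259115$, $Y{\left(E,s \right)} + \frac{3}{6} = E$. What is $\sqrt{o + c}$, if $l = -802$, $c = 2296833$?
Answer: $\frac{\sqrt{9187332 + 2 i \sqrt{3610146}}}{2} \approx 1515.5 + 0.31343 i$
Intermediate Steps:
$Y{\left(E,s \right)} = - \frac{1}{2} + E$
$g = -901734$ ($g = -642619 - 259115 = -901734$)
$o = \frac{i \sqrt{3610146}}{2}$ ($o = \sqrt{\left(- \frac{1}{2} - 802\right) - 901734} = \sqrt{- \frac{1605}{2} - 901734} = \sqrt{- \frac{1805073}{2}} = \frac{i \sqrt{3610146}}{2} \approx 950.02 i$)
$\sqrt{o + c} = \sqrt{\frac{i \sqrt{3610146}}{2} + 2296833} = \sqrt{2296833 + \frac{i \sqrt{3610146}}{2}}$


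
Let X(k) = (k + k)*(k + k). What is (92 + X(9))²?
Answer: 173056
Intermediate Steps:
X(k) = 4*k² (X(k) = (2*k)*(2*k) = 4*k²)
(92 + X(9))² = (92 + 4*9²)² = (92 + 4*81)² = (92 + 324)² = 416² = 173056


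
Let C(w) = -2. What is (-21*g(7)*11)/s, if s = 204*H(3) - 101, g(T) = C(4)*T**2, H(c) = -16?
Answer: -22638/3365 ≈ -6.7275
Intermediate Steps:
g(T) = -2*T**2
s = -3365 (s = 204*(-16) - 101 = -3264 - 101 = -3365)
(-21*g(7)*11)/s = (-(-42)*7**2*11)/(-3365) = (-(-42)*49*11)*(-1/3365) = (-21*(-98)*11)*(-1/3365) = (2058*11)*(-1/3365) = 22638*(-1/3365) = -22638/3365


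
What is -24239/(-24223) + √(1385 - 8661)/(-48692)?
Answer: 24239/24223 - I*√1819/24346 ≈ 1.0007 - 0.0017518*I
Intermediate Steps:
-24239/(-24223) + √(1385 - 8661)/(-48692) = -24239*(-1/24223) + √(-7276)*(-1/48692) = 24239/24223 + (2*I*√1819)*(-1/48692) = 24239/24223 - I*√1819/24346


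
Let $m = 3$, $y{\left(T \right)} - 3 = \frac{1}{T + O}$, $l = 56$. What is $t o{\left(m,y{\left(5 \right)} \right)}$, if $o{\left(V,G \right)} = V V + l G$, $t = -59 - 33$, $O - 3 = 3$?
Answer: $- \frac{184276}{11} \approx -16752.0$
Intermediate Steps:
$O = 6$ ($O = 3 + 3 = 6$)
$y{\left(T \right)} = 3 + \frac{1}{6 + T}$ ($y{\left(T \right)} = 3 + \frac{1}{T + 6} = 3 + \frac{1}{6 + T}$)
$t = -92$
$o{\left(V,G \right)} = V^{2} + 56 G$ ($o{\left(V,G \right)} = V V + 56 G = V^{2} + 56 G$)
$t o{\left(m,y{\left(5 \right)} \right)} = - 92 \left(3^{2} + 56 \frac{19 + 3 \cdot 5}{6 + 5}\right) = - 92 \left(9 + 56 \frac{19 + 15}{11}\right) = - 92 \left(9 + 56 \cdot \frac{1}{11} \cdot 34\right) = - 92 \left(9 + 56 \cdot \frac{34}{11}\right) = - 92 \left(9 + \frac{1904}{11}\right) = \left(-92\right) \frac{2003}{11} = - \frac{184276}{11}$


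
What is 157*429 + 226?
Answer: 67579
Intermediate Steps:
157*429 + 226 = 67353 + 226 = 67579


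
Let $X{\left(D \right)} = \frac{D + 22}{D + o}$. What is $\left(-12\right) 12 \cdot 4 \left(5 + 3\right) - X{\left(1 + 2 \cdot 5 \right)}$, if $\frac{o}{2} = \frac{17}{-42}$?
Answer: $- \frac{986805}{214} \approx -4611.2$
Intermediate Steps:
$o = - \frac{17}{21}$ ($o = 2 \frac{17}{-42} = 2 \cdot 17 \left(- \frac{1}{42}\right) = 2 \left(- \frac{17}{42}\right) = - \frac{17}{21} \approx -0.80952$)
$X{\left(D \right)} = \frac{22 + D}{- \frac{17}{21} + D}$ ($X{\left(D \right)} = \frac{D + 22}{D - \frac{17}{21}} = \frac{22 + D}{- \frac{17}{21} + D}$)
$\left(-12\right) 12 \cdot 4 \left(5 + 3\right) - X{\left(1 + 2 \cdot 5 \right)} = \left(-12\right) 12 \cdot 4 \left(5 + 3\right) - \frac{21 \left(22 + \left(1 + 2 \cdot 5\right)\right)}{-17 + 21 \left(1 + 2 \cdot 5\right)} = - 144 \cdot 4 \cdot 8 - \frac{21 \left(22 + \left(1 + 10\right)\right)}{-17 + 21 \left(1 + 10\right)} = \left(-144\right) 32 - \frac{21 \left(22 + 11\right)}{-17 + 21 \cdot 11} = -4608 - 21 \frac{1}{-17 + 231} \cdot 33 = -4608 - 21 \cdot \frac{1}{214} \cdot 33 = -4608 - \frac{693}{214} = - \frac{986805}{214}$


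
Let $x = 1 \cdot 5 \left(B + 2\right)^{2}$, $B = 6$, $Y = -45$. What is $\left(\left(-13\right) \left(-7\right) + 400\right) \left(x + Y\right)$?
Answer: $135025$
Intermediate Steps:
$x = 320$ ($x = 1 \cdot 5 \left(6 + 2\right)^{2} = 5 \cdot 8^{2} = 5 \cdot 64 = 320$)
$\left(\left(-13\right) \left(-7\right) + 400\right) \left(x + Y\right) = \left(\left(-13\right) \left(-7\right) + 400\right) \left(320 - 45\right) = \left(91 + 400\right) 275 = 491 \cdot 275 = 135025$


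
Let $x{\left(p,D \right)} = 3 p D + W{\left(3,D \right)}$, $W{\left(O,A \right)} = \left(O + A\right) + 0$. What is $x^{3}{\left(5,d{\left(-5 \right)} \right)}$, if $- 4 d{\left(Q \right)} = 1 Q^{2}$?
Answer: $-912673$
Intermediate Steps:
$W{\left(O,A \right)} = A + O$ ($W{\left(O,A \right)} = \left(A + O\right) + 0 = A + O$)
$d{\left(Q \right)} = - \frac{Q^{2}}{4}$ ($d{\left(Q \right)} = - \frac{1 Q^{2}}{4} = - \frac{Q^{2}}{4}$)
$x{\left(p,D \right)} = 3 + D + 3 D p$ ($x{\left(p,D \right)} = 3 p D + \left(D + 3\right) = 3 D p + \left(3 + D\right) = 3 + D + 3 D p$)
$x^{3}{\left(5,d{\left(-5 \right)} \right)} = \left(3 - \frac{\left(-5\right)^{2}}{4} + 3 \left(- \frac{\left(-5\right)^{2}}{4}\right) 5\right)^{3} = \left(3 - \frac{25}{4} + 3 \left(\left(- \frac{1}{4}\right) 25\right) 5\right)^{3} = \left(3 - \frac{25}{4} + 3 \left(- \frac{25}{4}\right) 5\right)^{3} = \left(3 - \frac{25}{4} - \frac{375}{4}\right)^{3} = \left(-97\right)^{3} = -912673$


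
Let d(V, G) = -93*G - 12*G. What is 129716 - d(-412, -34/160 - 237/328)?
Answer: 85029289/656 ≈ 1.2962e+5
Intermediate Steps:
d(V, G) = -105*G
129716 - d(-412, -34/160 - 237/328) = 129716 - (-105)*(-34/160 - 237/328) = 129716 - (-105)*(-34*1/160 - 237*1/328) = 129716 - (-105)*(-17/80 - 237/328) = 129716 - (-105)*(-3067)/3280 = 129716 - 1*64407/656 = 129716 - 64407/656 = 85029289/656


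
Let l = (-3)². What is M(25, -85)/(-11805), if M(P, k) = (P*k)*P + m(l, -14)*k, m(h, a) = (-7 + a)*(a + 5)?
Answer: 13838/2361 ≈ 5.8611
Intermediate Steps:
l = 9
m(h, a) = (-7 + a)*(5 + a)
M(P, k) = 189*k + k*P² (M(P, k) = (P*k)*P + (-35 + (-14)² - 2*(-14))*k = k*P² + (-35 + 196 + 28)*k = k*P² + 189*k = 189*k + k*P²)
M(25, -85)/(-11805) = -85*(189 + 25²)/(-11805) = -85*(189 + 625)*(-1/11805) = -85*814*(-1/11805) = -69190*(-1/11805) = 13838/2361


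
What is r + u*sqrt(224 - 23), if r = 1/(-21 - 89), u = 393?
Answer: -1/110 + 393*sqrt(201) ≈ 5571.7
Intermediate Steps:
r = -1/110 (r = 1/(-110) = -1/110 ≈ -0.0090909)
r + u*sqrt(224 - 23) = -1/110 + 393*sqrt(224 - 23) = -1/110 + 393*sqrt(201)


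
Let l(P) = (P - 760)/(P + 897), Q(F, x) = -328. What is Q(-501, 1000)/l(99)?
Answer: 326688/661 ≈ 494.23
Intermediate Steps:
l(P) = (-760 + P)/(897 + P)
Q(-501, 1000)/l(99) = -328*(897 + 99)/(-760 + 99) = -328/(-661/996) = -328*(-996/661) = 326688/661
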